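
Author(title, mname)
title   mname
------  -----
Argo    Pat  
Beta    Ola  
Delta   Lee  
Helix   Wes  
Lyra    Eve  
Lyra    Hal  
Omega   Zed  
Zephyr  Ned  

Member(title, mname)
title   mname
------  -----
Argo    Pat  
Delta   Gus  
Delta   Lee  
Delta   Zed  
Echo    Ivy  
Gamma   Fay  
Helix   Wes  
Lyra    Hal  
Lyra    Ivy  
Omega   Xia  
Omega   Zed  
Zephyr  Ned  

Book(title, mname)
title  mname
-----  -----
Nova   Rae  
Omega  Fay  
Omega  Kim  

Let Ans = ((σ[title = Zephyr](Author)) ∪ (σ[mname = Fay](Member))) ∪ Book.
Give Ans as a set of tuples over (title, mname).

{(Gamma, Fay), (Nova, Rae), (Omega, Fay), (Omega, Kim), (Zephyr, Ned)}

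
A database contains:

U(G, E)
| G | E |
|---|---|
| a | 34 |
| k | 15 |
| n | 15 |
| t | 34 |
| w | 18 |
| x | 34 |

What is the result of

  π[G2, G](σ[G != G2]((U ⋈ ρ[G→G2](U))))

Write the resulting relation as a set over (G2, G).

{(a, t), (a, x), (k, n), (n, k), (t, a), (t, x), (x, a), (x, t)}

ρ[G→G2]: schema becomes (G2, E); tuples unchanged.
Natural join on E: {(a, 34, a), (a, 34, t), (a, 34, x), (k, 15, k), (k, 15, n), (n, 15, k), (n, 15, n), (t, 34, a), (t, 34, t), (t, 34, x), (w, 18, w), (x, 34, a), (x, 34, t), (x, 34, x)}
Apply σ_{G != G2}; surviving tuples: {(a, 34, t), (a, 34, x), (k, 15, n), (n, 15, k), (t, 34, a), (t, 34, x), (x, 34, a), (x, 34, t)}
π[G2, G]: project onto (G2, G) → {(a, t), (a, x), (k, n), (n, k), (t, a), (t, x), (x, a), (x, t)}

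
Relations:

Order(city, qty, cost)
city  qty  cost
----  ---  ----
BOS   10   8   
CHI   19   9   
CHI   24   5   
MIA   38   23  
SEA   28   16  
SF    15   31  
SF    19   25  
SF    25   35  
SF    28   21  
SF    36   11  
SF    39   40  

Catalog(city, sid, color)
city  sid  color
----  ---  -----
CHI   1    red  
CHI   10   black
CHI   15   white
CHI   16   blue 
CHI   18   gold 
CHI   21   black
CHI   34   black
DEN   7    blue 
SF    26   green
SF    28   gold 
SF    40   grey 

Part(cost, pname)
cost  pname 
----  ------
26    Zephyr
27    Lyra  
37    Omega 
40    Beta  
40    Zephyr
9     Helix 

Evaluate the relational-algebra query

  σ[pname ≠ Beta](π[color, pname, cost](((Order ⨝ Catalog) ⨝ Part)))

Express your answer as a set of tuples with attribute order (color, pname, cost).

Natural join on city: {(CHI, 19, 9, 1, red), (CHI, 19, 9, 10, black), (CHI, 19, 9, 15, white), (CHI, 19, 9, 16, blue), (CHI, 19, 9, 18, gold), (CHI, 19, 9, 21, black), (CHI, 19, 9, 34, black), (CHI, 24, 5, 1, red), (CHI, 24, 5, 10, black), (CHI, 24, 5, 15, white), (CHI, 24, 5, 16, blue), (CHI, 24, 5, 18, gold), (CHI, 24, 5, 21, black), (CHI, 24, 5, 34, black), (SF, 15, 31, 26, green), (SF, 15, 31, 28, gold), (SF, 15, 31, 40, grey), (SF, 19, 25, 26, green), (SF, 19, 25, 28, gold), (SF, 19, 25, 40, grey), (SF, 25, 35, 26, green), (SF, 25, 35, 28, gold), (SF, 25, 35, 40, grey), (SF, 28, 21, 26, green), (SF, 28, 21, 28, gold), (SF, 28, 21, 40, grey), (SF, 36, 11, 26, green), (SF, 36, 11, 28, gold), (SF, 36, 11, 40, grey), (SF, 39, 40, 26, green), (SF, 39, 40, 28, gold), (SF, 39, 40, 40, grey)}
Natural join on cost: {(CHI, 19, 9, 1, red, Helix), (CHI, 19, 9, 10, black, Helix), (CHI, 19, 9, 15, white, Helix), (CHI, 19, 9, 16, blue, Helix), (CHI, 19, 9, 18, gold, Helix), (CHI, 19, 9, 21, black, Helix), (CHI, 19, 9, 34, black, Helix), (SF, 39, 40, 26, green, Beta), (SF, 39, 40, 26, green, Zephyr), (SF, 39, 40, 28, gold, Beta), (SF, 39, 40, 28, gold, Zephyr), (SF, 39, 40, 40, grey, Beta), (SF, 39, 40, 40, grey, Zephyr)}
π_{color, pname, cost} gives {(black, Helix, 9), (blue, Helix, 9), (gold, Beta, 40), (gold, Helix, 9), (gold, Zephyr, 40), (green, Beta, 40), (green, Zephyr, 40), (grey, Beta, 40), (grey, Zephyr, 40), (red, Helix, 9), (white, Helix, 9)} (2 duplicate(s) eliminated).
Filtering on pname ≠ Beta leaves {(black, Helix, 9), (blue, Helix, 9), (gold, Helix, 9), (gold, Zephyr, 40), (green, Zephyr, 40), (grey, Zephyr, 40), (red, Helix, 9), (white, Helix, 9)}.

{(black, Helix, 9), (blue, Helix, 9), (gold, Helix, 9), (gold, Zephyr, 40), (green, Zephyr, 40), (grey, Zephyr, 40), (red, Helix, 9), (white, Helix, 9)}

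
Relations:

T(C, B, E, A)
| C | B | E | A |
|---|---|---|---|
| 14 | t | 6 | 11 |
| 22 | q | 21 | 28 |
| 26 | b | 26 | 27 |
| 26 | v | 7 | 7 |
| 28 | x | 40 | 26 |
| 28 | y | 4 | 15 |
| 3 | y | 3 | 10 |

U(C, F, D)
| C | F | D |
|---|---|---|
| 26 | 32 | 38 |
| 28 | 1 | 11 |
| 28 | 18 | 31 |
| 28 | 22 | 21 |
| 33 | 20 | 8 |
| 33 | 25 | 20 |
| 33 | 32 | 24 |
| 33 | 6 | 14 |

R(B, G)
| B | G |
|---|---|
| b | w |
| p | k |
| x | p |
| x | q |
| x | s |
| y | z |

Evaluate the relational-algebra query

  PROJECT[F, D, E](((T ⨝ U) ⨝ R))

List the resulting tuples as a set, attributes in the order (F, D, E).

Natural join on C: {(26, b, 26, 27, 32, 38), (26, v, 7, 7, 32, 38), (28, x, 40, 26, 1, 11), (28, x, 40, 26, 18, 31), (28, x, 40, 26, 22, 21), (28, y, 4, 15, 1, 11), (28, y, 4, 15, 18, 31), (28, y, 4, 15, 22, 21)}
Natural join on B: {(26, b, 26, 27, 32, 38, w), (28, x, 40, 26, 1, 11, p), (28, x, 40, 26, 1, 11, q), (28, x, 40, 26, 1, 11, s), (28, x, 40, 26, 18, 31, p), (28, x, 40, 26, 18, 31, q), (28, x, 40, 26, 18, 31, s), (28, x, 40, 26, 22, 21, p), (28, x, 40, 26, 22, 21, q), (28, x, 40, 26, 22, 21, s), (28, y, 4, 15, 1, 11, z), (28, y, 4, 15, 18, 31, z), (28, y, 4, 15, 22, 21, z)}
Projecting to F, D, E (6 duplicate(s) eliminated): {(1, 11, 4), (1, 11, 40), (18, 31, 4), (18, 31, 40), (22, 21, 4), (22, 21, 40), (32, 38, 26)}

{(1, 11, 4), (1, 11, 40), (18, 31, 4), (18, 31, 40), (22, 21, 4), (22, 21, 40), (32, 38, 26)}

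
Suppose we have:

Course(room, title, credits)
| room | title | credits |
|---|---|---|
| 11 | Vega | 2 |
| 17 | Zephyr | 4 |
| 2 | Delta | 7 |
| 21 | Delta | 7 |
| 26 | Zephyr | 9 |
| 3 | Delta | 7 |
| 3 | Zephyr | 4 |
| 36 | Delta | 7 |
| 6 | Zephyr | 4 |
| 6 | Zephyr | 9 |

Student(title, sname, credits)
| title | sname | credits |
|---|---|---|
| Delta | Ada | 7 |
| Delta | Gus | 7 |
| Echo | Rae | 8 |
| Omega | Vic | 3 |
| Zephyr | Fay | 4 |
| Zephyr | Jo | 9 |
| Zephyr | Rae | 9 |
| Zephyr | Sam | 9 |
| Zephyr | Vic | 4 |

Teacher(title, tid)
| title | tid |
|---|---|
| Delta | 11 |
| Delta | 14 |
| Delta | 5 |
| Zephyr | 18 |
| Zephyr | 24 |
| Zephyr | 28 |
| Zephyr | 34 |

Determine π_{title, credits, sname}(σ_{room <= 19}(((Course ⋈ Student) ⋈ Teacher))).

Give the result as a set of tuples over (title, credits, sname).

Joining Course and Student on title, credits yields {(17, Zephyr, 4, Fay), (17, Zephyr, 4, Vic), (2, Delta, 7, Ada), (2, Delta, 7, Gus), (21, Delta, 7, Ada), (21, Delta, 7, Gus), (26, Zephyr, 9, Jo), (26, Zephyr, 9, Rae), (26, Zephyr, 9, Sam), (3, Delta, 7, Ada), (3, Delta, 7, Gus), (3, Zephyr, 4, Fay), (3, Zephyr, 4, Vic), (36, Delta, 7, Ada), (36, Delta, 7, Gus), (6, Zephyr, 4, Fay), (6, Zephyr, 4, Vic), (6, Zephyr, 9, Jo), (6, Zephyr, 9, Rae), (6, Zephyr, 9, Sam)}.
Joining (Course ⋈ Student) and Teacher on title yields {(17, Zephyr, 4, Fay, 18), (17, Zephyr, 4, Fay, 24), (17, Zephyr, 4, Fay, 28), (17, Zephyr, 4, Fay, 34), (17, Zephyr, 4, Vic, 18), (17, Zephyr, 4, Vic, 24), (17, Zephyr, 4, Vic, 28), (17, Zephyr, 4, Vic, 34), (2, Delta, 7, Ada, 11), (2, Delta, 7, Ada, 14), (2, Delta, 7, Ada, 5), (2, Delta, 7, Gus, 11), (2, Delta, 7, Gus, 14), (2, Delta, 7, Gus, 5), (21, Delta, 7, Ada, 11), (21, Delta, 7, Ada, 14), (21, Delta, 7, Ada, 5), (21, Delta, 7, Gus, 11), (21, Delta, 7, Gus, 14), (21, Delta, 7, Gus, 5), (26, Zephyr, 9, Jo, 18), (26, Zephyr, 9, Jo, 24), (26, Zephyr, 9, Jo, 28), (26, Zephyr, 9, Jo, 34), (26, Zephyr, 9, Rae, 18), (26, Zephyr, 9, Rae, 24), (26, Zephyr, 9, Rae, 28), (26, Zephyr, 9, Rae, 34), (26, Zephyr, 9, Sam, 18), (26, Zephyr, 9, Sam, 24), (26, Zephyr, 9, Sam, 28), (26, Zephyr, 9, Sam, 34), (3, Delta, 7, Ada, 11), (3, Delta, 7, Ada, 14), (3, Delta, 7, Ada, 5), (3, Delta, 7, Gus, 11), (3, Delta, 7, Gus, 14), (3, Delta, 7, Gus, 5), (3, Zephyr, 4, Fay, 18), (3, Zephyr, 4, Fay, 24), (3, Zephyr, 4, Fay, 28), (3, Zephyr, 4, Fay, 34), (3, Zephyr, 4, Vic, 18), (3, Zephyr, 4, Vic, 24), (3, Zephyr, 4, Vic, 28), (3, Zephyr, 4, Vic, 34), (36, Delta, 7, Ada, 11), (36, Delta, 7, Ada, 14), (36, Delta, 7, Ada, 5), (36, Delta, 7, Gus, 11), (36, Delta, 7, Gus, 14), (36, Delta, 7, Gus, 5), (6, Zephyr, 4, Fay, 18), (6, Zephyr, 4, Fay, 24), (6, Zephyr, 4, Fay, 28), (6, Zephyr, 4, Fay, 34), (6, Zephyr, 4, Vic, 18), (6, Zephyr, 4, Vic, 24), (6, Zephyr, 4, Vic, 28), (6, Zephyr, 4, Vic, 34), (6, Zephyr, 9, Jo, 18), (6, Zephyr, 9, Jo, 24), (6, Zephyr, 9, Jo, 28), (6, Zephyr, 9, Jo, 34), (6, Zephyr, 9, Rae, 18), (6, Zephyr, 9, Rae, 24), (6, Zephyr, 9, Rae, 28), (6, Zephyr, 9, Rae, 34), (6, Zephyr, 9, Sam, 18), (6, Zephyr, 9, Sam, 24), (6, Zephyr, 9, Sam, 28), (6, Zephyr, 9, Sam, 34)}.
Selection room <= 19: {(17, Zephyr, 4, Fay, 18), (17, Zephyr, 4, Fay, 24), (17, Zephyr, 4, Fay, 28), (17, Zephyr, 4, Fay, 34), (17, Zephyr, 4, Vic, 18), (17, Zephyr, 4, Vic, 24), (17, Zephyr, 4, Vic, 28), (17, Zephyr, 4, Vic, 34), (2, Delta, 7, Ada, 11), (2, Delta, 7, Ada, 14), (2, Delta, 7, Ada, 5), (2, Delta, 7, Gus, 11), (2, Delta, 7, Gus, 14), (2, Delta, 7, Gus, 5), (3, Delta, 7, Ada, 11), (3, Delta, 7, Ada, 14), (3, Delta, 7, Ada, 5), (3, Delta, 7, Gus, 11), (3, Delta, 7, Gus, 14), (3, Delta, 7, Gus, 5), (3, Zephyr, 4, Fay, 18), (3, Zephyr, 4, Fay, 24), (3, Zephyr, 4, Fay, 28), (3, Zephyr, 4, Fay, 34), (3, Zephyr, 4, Vic, 18), (3, Zephyr, 4, Vic, 24), (3, Zephyr, 4, Vic, 28), (3, Zephyr, 4, Vic, 34), (6, Zephyr, 4, Fay, 18), (6, Zephyr, 4, Fay, 24), (6, Zephyr, 4, Fay, 28), (6, Zephyr, 4, Fay, 34), (6, Zephyr, 4, Vic, 18), (6, Zephyr, 4, Vic, 24), (6, Zephyr, 4, Vic, 28), (6, Zephyr, 4, Vic, 34), (6, Zephyr, 9, Jo, 18), (6, Zephyr, 9, Jo, 24), (6, Zephyr, 9, Jo, 28), (6, Zephyr, 9, Jo, 34), (6, Zephyr, 9, Rae, 18), (6, Zephyr, 9, Rae, 24), (6, Zephyr, 9, Rae, 28), (6, Zephyr, 9, Rae, 34), (6, Zephyr, 9, Sam, 18), (6, Zephyr, 9, Sam, 24), (6, Zephyr, 9, Sam, 28), (6, Zephyr, 9, Sam, 34)}
Keep only column(s) title, credits, sname (41 duplicate(s) eliminated): {(Delta, 7, Ada), (Delta, 7, Gus), (Zephyr, 4, Fay), (Zephyr, 4, Vic), (Zephyr, 9, Jo), (Zephyr, 9, Rae), (Zephyr, 9, Sam)}

{(Delta, 7, Ada), (Delta, 7, Gus), (Zephyr, 4, Fay), (Zephyr, 4, Vic), (Zephyr, 9, Jo), (Zephyr, 9, Rae), (Zephyr, 9, Sam)}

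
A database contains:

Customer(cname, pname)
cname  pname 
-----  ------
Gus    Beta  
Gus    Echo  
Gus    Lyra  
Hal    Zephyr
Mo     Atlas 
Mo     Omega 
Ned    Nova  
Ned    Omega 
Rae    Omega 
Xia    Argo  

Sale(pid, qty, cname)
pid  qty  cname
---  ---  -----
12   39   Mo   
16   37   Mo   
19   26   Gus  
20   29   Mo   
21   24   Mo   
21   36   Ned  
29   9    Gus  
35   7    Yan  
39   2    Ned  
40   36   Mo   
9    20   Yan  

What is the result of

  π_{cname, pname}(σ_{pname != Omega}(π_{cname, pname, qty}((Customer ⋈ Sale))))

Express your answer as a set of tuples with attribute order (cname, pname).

Customer ⋈ Sale (natural join on cname): {(Gus, Beta, 19, 26), (Gus, Beta, 29, 9), (Gus, Echo, 19, 26), (Gus, Echo, 29, 9), (Gus, Lyra, 19, 26), (Gus, Lyra, 29, 9), (Mo, Atlas, 12, 39), (Mo, Atlas, 16, 37), (Mo, Atlas, 20, 29), (Mo, Atlas, 21, 24), (Mo, Atlas, 40, 36), (Mo, Omega, 12, 39), (Mo, Omega, 16, 37), (Mo, Omega, 20, 29), (Mo, Omega, 21, 24), (Mo, Omega, 40, 36), (Ned, Nova, 21, 36), (Ned, Nova, 39, 2), (Ned, Omega, 21, 36), (Ned, Omega, 39, 2)}
π[cname, pname, qty]: project onto (cname, pname, qty) → {(Gus, Beta, 26), (Gus, Beta, 9), (Gus, Echo, 26), (Gus, Echo, 9), (Gus, Lyra, 26), (Gus, Lyra, 9), (Mo, Atlas, 24), (Mo, Atlas, 29), (Mo, Atlas, 36), (Mo, Atlas, 37), (Mo, Atlas, 39), (Mo, Omega, 24), (Mo, Omega, 29), (Mo, Omega, 36), (Mo, Omega, 37), (Mo, Omega, 39), (Ned, Nova, 2), (Ned, Nova, 36), (Ned, Omega, 2), (Ned, Omega, 36)}
Selection pname != Omega: {(Gus, Beta, 26), (Gus, Beta, 9), (Gus, Echo, 26), (Gus, Echo, 9), (Gus, Lyra, 26), (Gus, Lyra, 9), (Mo, Atlas, 24), (Mo, Atlas, 29), (Mo, Atlas, 36), (Mo, Atlas, 37), (Mo, Atlas, 39), (Ned, Nova, 2), (Ned, Nova, 36)}
π[cname, pname]: project onto (cname, pname) (8 duplicate(s) eliminated) → {(Gus, Beta), (Gus, Echo), (Gus, Lyra), (Mo, Atlas), (Ned, Nova)}

{(Gus, Beta), (Gus, Echo), (Gus, Lyra), (Mo, Atlas), (Ned, Nova)}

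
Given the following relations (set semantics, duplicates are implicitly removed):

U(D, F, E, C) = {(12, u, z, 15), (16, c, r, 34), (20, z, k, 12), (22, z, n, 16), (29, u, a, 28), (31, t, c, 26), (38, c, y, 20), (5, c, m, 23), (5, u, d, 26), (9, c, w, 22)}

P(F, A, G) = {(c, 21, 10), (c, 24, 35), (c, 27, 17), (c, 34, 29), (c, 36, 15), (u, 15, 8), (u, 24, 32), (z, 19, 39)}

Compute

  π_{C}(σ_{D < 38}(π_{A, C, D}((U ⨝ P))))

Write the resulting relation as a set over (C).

{12, 15, 16, 22, 23, 26, 28, 34}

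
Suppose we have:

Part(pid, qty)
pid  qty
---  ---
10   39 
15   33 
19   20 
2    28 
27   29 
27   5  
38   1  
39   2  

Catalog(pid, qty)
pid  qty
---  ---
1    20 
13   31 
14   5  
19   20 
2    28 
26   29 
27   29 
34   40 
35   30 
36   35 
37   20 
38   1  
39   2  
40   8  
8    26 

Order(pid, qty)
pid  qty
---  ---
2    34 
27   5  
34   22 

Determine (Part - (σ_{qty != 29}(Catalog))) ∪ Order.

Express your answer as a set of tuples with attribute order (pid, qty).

{(10, 39), (15, 33), (2, 34), (27, 29), (27, 5), (34, 22)}

Filtering on qty != 29 leaves {(1, 20), (13, 31), (14, 5), (19, 20), (2, 28), (34, 40), (35, 30), (36, 35), (37, 20), (38, 1), (39, 2), (40, 8), (8, 26)}.
Difference: {(10, 39), (15, 33), (19, 20), (2, 28), (27, 29), (27, 5), (38, 1), (39, 2)} with {(1, 20), (13, 31), (14, 5), (19, 20), (2, 28), (34, 40), (35, 30), (36, 35), (37, 20), (38, 1), (39, 2), (40, 8), (8, 26)} → {(10, 39), (15, 33), (27, 29), (27, 5)}
Union: {(10, 39), (15, 33), (27, 29), (27, 5)} with {(2, 34), (27, 5), (34, 22)} → {(10, 39), (15, 33), (2, 34), (27, 29), (27, 5), (34, 22)}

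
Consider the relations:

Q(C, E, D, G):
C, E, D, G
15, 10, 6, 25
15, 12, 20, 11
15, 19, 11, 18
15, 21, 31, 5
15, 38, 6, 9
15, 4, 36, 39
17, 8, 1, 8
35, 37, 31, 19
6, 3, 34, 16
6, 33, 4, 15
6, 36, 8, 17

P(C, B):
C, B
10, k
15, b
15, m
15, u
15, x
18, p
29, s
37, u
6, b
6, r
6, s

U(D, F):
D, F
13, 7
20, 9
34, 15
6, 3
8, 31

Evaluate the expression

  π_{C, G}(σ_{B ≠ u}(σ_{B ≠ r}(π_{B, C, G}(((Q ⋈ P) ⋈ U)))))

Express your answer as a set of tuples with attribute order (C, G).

{(15, 11), (15, 25), (15, 9), (6, 16), (6, 17)}

Natural join on C: {(15, 10, 6, 25, b), (15, 10, 6, 25, m), (15, 10, 6, 25, u), (15, 10, 6, 25, x), (15, 12, 20, 11, b), (15, 12, 20, 11, m), (15, 12, 20, 11, u), (15, 12, 20, 11, x), (15, 19, 11, 18, b), (15, 19, 11, 18, m), (15, 19, 11, 18, u), (15, 19, 11, 18, x), (15, 21, 31, 5, b), (15, 21, 31, 5, m), (15, 21, 31, 5, u), (15, 21, 31, 5, x), (15, 38, 6, 9, b), (15, 38, 6, 9, m), (15, 38, 6, 9, u), (15, 38, 6, 9, x), (15, 4, 36, 39, b), (15, 4, 36, 39, m), (15, 4, 36, 39, u), (15, 4, 36, 39, x), (6, 3, 34, 16, b), (6, 3, 34, 16, r), (6, 3, 34, 16, s), (6, 33, 4, 15, b), (6, 33, 4, 15, r), (6, 33, 4, 15, s), (6, 36, 8, 17, b), (6, 36, 8, 17, r), (6, 36, 8, 17, s)}
Natural join on D: {(15, 10, 6, 25, b, 3), (15, 10, 6, 25, m, 3), (15, 10, 6, 25, u, 3), (15, 10, 6, 25, x, 3), (15, 12, 20, 11, b, 9), (15, 12, 20, 11, m, 9), (15, 12, 20, 11, u, 9), (15, 12, 20, 11, x, 9), (15, 38, 6, 9, b, 3), (15, 38, 6, 9, m, 3), (15, 38, 6, 9, u, 3), (15, 38, 6, 9, x, 3), (6, 3, 34, 16, b, 15), (6, 3, 34, 16, r, 15), (6, 3, 34, 16, s, 15), (6, 36, 8, 17, b, 31), (6, 36, 8, 17, r, 31), (6, 36, 8, 17, s, 31)}
π_{B, C, G} gives {(b, 15, 11), (b, 15, 25), (b, 15, 9), (b, 6, 16), (b, 6, 17), (m, 15, 11), (m, 15, 25), (m, 15, 9), (r, 6, 16), (r, 6, 17), (s, 6, 16), (s, 6, 17), (u, 15, 11), (u, 15, 25), (u, 15, 9), (x, 15, 11), (x, 15, 25), (x, 15, 9)}.
Apply σ_{B ≠ r}; surviving tuples: {(b, 15, 11), (b, 15, 25), (b, 15, 9), (b, 6, 16), (b, 6, 17), (m, 15, 11), (m, 15, 25), (m, 15, 9), (s, 6, 16), (s, 6, 17), (u, 15, 11), (u, 15, 25), (u, 15, 9), (x, 15, 11), (x, 15, 25), (x, 15, 9)}
Apply σ_{B ≠ u}; surviving tuples: {(b, 15, 11), (b, 15, 25), (b, 15, 9), (b, 6, 16), (b, 6, 17), (m, 15, 11), (m, 15, 25), (m, 15, 9), (s, 6, 16), (s, 6, 17), (x, 15, 11), (x, 15, 25), (x, 15, 9)}
π_{C, G} gives {(15, 11), (15, 25), (15, 9), (6, 16), (6, 17)} (8 duplicate(s) eliminated).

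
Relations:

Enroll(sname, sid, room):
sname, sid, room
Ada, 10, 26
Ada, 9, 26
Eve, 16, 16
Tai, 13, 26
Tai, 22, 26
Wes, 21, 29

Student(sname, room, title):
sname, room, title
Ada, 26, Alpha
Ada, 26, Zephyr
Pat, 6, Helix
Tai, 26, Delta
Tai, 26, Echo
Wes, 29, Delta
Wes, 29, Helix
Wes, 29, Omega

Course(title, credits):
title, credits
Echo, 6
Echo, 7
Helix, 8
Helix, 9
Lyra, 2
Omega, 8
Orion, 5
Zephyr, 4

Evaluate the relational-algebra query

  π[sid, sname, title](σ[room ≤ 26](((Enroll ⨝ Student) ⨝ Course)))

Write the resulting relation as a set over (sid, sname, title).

Joining Enroll and Student on sname, room yields {(Ada, 10, 26, Alpha), (Ada, 10, 26, Zephyr), (Ada, 9, 26, Alpha), (Ada, 9, 26, Zephyr), (Tai, 13, 26, Delta), (Tai, 13, 26, Echo), (Tai, 22, 26, Delta), (Tai, 22, 26, Echo), (Wes, 21, 29, Delta), (Wes, 21, 29, Helix), (Wes, 21, 29, Omega)}.
Joining (Enroll ⨝ Student) and Course on title yields {(Ada, 10, 26, Zephyr, 4), (Ada, 9, 26, Zephyr, 4), (Tai, 13, 26, Echo, 6), (Tai, 13, 26, Echo, 7), (Tai, 22, 26, Echo, 6), (Tai, 22, 26, Echo, 7), (Wes, 21, 29, Helix, 8), (Wes, 21, 29, Helix, 9), (Wes, 21, 29, Omega, 8)}.
Filtering on room ≤ 26 leaves {(Ada, 10, 26, Zephyr, 4), (Ada, 9, 26, Zephyr, 4), (Tai, 13, 26, Echo, 6), (Tai, 13, 26, Echo, 7), (Tai, 22, 26, Echo, 6), (Tai, 22, 26, Echo, 7)}.
π[sid, sname, title]: project onto (sid, sname, title) (2 duplicate(s) eliminated) → {(10, Ada, Zephyr), (13, Tai, Echo), (22, Tai, Echo), (9, Ada, Zephyr)}

{(10, Ada, Zephyr), (13, Tai, Echo), (22, Tai, Echo), (9, Ada, Zephyr)}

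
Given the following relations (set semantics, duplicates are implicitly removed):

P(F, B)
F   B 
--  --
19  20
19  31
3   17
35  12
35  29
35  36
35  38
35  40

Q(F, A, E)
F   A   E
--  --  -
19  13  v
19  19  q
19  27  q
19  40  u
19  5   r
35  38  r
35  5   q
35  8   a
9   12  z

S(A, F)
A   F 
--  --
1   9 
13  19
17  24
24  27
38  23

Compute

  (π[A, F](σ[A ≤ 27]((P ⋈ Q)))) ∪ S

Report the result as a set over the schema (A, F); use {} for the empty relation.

{(1, 9), (13, 19), (17, 24), (19, 19), (24, 27), (27, 19), (38, 23), (5, 19), (5, 35), (8, 35)}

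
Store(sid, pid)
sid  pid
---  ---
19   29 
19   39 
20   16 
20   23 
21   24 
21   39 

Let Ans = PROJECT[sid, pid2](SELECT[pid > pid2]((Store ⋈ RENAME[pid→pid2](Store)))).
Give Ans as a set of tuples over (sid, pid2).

ρ[pid→pid2]: schema becomes (sid, pid2); tuples unchanged.
Natural join on sid: {(19, 29, 29), (19, 29, 39), (19, 39, 29), (19, 39, 39), (20, 16, 16), (20, 16, 23), (20, 23, 16), (20, 23, 23), (21, 24, 24), (21, 24, 39), (21, 39, 24), (21, 39, 39)}
σ[pid > pid2]: keep tuples satisfying pid > pid2 → {(19, 39, 29), (20, 23, 16), (21, 39, 24)}
Projecting to sid, pid2: {(19, 29), (20, 16), (21, 24)}

{(19, 29), (20, 16), (21, 24)}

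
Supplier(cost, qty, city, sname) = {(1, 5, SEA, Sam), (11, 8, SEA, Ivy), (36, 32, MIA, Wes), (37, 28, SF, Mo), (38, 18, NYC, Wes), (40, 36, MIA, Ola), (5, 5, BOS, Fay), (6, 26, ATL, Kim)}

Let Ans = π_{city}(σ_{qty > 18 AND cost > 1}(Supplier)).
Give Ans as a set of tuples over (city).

Selection qty > 18 AND cost > 1: {(36, 32, MIA, Wes), (37, 28, SF, Mo), (40, 36, MIA, Ola), (6, 26, ATL, Kim)}
Keep only column(s) city (1 duplicate(s) eliminated): {ATL, MIA, SF}

{ATL, MIA, SF}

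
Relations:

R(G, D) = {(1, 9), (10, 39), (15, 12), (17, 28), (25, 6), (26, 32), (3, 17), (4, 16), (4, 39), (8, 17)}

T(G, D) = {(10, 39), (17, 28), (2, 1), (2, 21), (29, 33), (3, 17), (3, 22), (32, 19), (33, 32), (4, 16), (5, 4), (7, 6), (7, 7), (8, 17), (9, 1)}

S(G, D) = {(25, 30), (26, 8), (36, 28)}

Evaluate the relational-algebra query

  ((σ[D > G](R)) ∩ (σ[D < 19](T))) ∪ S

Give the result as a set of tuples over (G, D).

{(25, 30), (26, 8), (3, 17), (36, 28), (4, 16), (8, 17)}

Selection D > G: {(1, 9), (10, 39), (17, 28), (26, 32), (3, 17), (4, 16), (4, 39), (8, 17)}
Selection D < 19: {(2, 1), (3, 17), (4, 16), (5, 4), (7, 6), (7, 7), (8, 17), (9, 1)}
Taking the intersection: {(3, 17), (4, 16), (8, 17)}
Taking the union: {(25, 30), (26, 8), (3, 17), (36, 28), (4, 16), (8, 17)}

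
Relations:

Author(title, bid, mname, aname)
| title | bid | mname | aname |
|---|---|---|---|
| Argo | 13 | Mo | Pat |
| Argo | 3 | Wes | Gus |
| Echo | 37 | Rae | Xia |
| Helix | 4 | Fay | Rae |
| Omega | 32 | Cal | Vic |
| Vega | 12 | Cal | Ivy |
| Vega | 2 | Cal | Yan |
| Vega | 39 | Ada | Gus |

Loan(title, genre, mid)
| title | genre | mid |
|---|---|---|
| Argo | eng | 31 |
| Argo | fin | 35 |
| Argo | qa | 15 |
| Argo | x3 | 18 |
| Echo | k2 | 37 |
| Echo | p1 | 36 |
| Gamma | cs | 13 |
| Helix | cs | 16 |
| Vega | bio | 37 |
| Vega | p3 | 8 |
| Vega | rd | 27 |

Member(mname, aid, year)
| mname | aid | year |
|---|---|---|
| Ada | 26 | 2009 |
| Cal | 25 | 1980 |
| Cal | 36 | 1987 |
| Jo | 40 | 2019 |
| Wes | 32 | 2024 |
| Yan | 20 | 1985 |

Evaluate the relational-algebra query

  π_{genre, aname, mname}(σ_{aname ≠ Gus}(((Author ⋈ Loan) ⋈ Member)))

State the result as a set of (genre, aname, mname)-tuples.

Natural join on title: {(Argo, 13, Mo, Pat, eng, 31), (Argo, 13, Mo, Pat, fin, 35), (Argo, 13, Mo, Pat, qa, 15), (Argo, 13, Mo, Pat, x3, 18), (Argo, 3, Wes, Gus, eng, 31), (Argo, 3, Wes, Gus, fin, 35), (Argo, 3, Wes, Gus, qa, 15), (Argo, 3, Wes, Gus, x3, 18), (Echo, 37, Rae, Xia, k2, 37), (Echo, 37, Rae, Xia, p1, 36), (Helix, 4, Fay, Rae, cs, 16), (Vega, 12, Cal, Ivy, bio, 37), (Vega, 12, Cal, Ivy, p3, 8), (Vega, 12, Cal, Ivy, rd, 27), (Vega, 2, Cal, Yan, bio, 37), (Vega, 2, Cal, Yan, p3, 8), (Vega, 2, Cal, Yan, rd, 27), (Vega, 39, Ada, Gus, bio, 37), (Vega, 39, Ada, Gus, p3, 8), (Vega, 39, Ada, Gus, rd, 27)}
Natural join on mname: {(Argo, 3, Wes, Gus, eng, 31, 32, 2024), (Argo, 3, Wes, Gus, fin, 35, 32, 2024), (Argo, 3, Wes, Gus, qa, 15, 32, 2024), (Argo, 3, Wes, Gus, x3, 18, 32, 2024), (Vega, 12, Cal, Ivy, bio, 37, 25, 1980), (Vega, 12, Cal, Ivy, bio, 37, 36, 1987), (Vega, 12, Cal, Ivy, p3, 8, 25, 1980), (Vega, 12, Cal, Ivy, p3, 8, 36, 1987), (Vega, 12, Cal, Ivy, rd, 27, 25, 1980), (Vega, 12, Cal, Ivy, rd, 27, 36, 1987), (Vega, 2, Cal, Yan, bio, 37, 25, 1980), (Vega, 2, Cal, Yan, bio, 37, 36, 1987), (Vega, 2, Cal, Yan, p3, 8, 25, 1980), (Vega, 2, Cal, Yan, p3, 8, 36, 1987), (Vega, 2, Cal, Yan, rd, 27, 25, 1980), (Vega, 2, Cal, Yan, rd, 27, 36, 1987), (Vega, 39, Ada, Gus, bio, 37, 26, 2009), (Vega, 39, Ada, Gus, p3, 8, 26, 2009), (Vega, 39, Ada, Gus, rd, 27, 26, 2009)}
Selection aname ≠ Gus: {(Vega, 12, Cal, Ivy, bio, 37, 25, 1980), (Vega, 12, Cal, Ivy, bio, 37, 36, 1987), (Vega, 12, Cal, Ivy, p3, 8, 25, 1980), (Vega, 12, Cal, Ivy, p3, 8, 36, 1987), (Vega, 12, Cal, Ivy, rd, 27, 25, 1980), (Vega, 12, Cal, Ivy, rd, 27, 36, 1987), (Vega, 2, Cal, Yan, bio, 37, 25, 1980), (Vega, 2, Cal, Yan, bio, 37, 36, 1987), (Vega, 2, Cal, Yan, p3, 8, 25, 1980), (Vega, 2, Cal, Yan, p3, 8, 36, 1987), (Vega, 2, Cal, Yan, rd, 27, 25, 1980), (Vega, 2, Cal, Yan, rd, 27, 36, 1987)}
Projecting to genre, aname, mname (6 duplicate(s) eliminated): {(bio, Ivy, Cal), (bio, Yan, Cal), (p3, Ivy, Cal), (p3, Yan, Cal), (rd, Ivy, Cal), (rd, Yan, Cal)}

{(bio, Ivy, Cal), (bio, Yan, Cal), (p3, Ivy, Cal), (p3, Yan, Cal), (rd, Ivy, Cal), (rd, Yan, Cal)}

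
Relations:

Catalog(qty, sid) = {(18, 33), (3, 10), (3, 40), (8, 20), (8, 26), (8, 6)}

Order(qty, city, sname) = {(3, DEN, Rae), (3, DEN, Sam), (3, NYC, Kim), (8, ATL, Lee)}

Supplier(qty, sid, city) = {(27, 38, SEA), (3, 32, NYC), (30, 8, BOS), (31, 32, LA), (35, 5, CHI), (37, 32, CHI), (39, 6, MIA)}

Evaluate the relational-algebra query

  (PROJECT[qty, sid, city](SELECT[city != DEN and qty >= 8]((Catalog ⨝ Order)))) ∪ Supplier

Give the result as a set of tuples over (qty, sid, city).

{(27, 38, SEA), (3, 32, NYC), (30, 8, BOS), (31, 32, LA), (35, 5, CHI), (37, 32, CHI), (39, 6, MIA), (8, 20, ATL), (8, 26, ATL), (8, 6, ATL)}

Joining Catalog and Order on qty yields {(3, 10, DEN, Rae), (3, 10, DEN, Sam), (3, 10, NYC, Kim), (3, 40, DEN, Rae), (3, 40, DEN, Sam), (3, 40, NYC, Kim), (8, 20, ATL, Lee), (8, 26, ATL, Lee), (8, 6, ATL, Lee)}.
Filtering on city != DEN and qty >= 8 leaves {(8, 20, ATL, Lee), (8, 26, ATL, Lee), (8, 6, ATL, Lee)}.
π[qty, sid, city]: project onto (qty, sid, city) → {(8, 20, ATL), (8, 26, ATL), (8, 6, ATL)}
Set union of the two operands is {(27, 38, SEA), (3, 32, NYC), (30, 8, BOS), (31, 32, LA), (35, 5, CHI), (37, 32, CHI), (39, 6, MIA), (8, 20, ATL), (8, 26, ATL), (8, 6, ATL)}.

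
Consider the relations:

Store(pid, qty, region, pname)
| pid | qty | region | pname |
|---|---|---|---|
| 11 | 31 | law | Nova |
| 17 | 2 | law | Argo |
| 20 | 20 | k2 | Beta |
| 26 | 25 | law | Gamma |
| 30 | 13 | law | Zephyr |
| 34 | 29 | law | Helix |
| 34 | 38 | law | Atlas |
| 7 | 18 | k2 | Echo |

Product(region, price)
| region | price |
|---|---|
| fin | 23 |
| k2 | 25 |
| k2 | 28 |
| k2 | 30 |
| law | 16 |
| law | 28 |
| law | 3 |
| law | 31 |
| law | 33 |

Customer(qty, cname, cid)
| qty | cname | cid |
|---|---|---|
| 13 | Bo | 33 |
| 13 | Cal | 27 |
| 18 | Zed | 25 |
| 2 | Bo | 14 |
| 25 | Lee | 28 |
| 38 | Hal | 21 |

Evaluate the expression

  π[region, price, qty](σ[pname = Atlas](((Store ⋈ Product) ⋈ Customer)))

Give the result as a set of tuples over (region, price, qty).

Joining Store and Product on region yields {(11, 31, law, Nova, 16), (11, 31, law, Nova, 28), (11, 31, law, Nova, 3), (11, 31, law, Nova, 31), (11, 31, law, Nova, 33), (17, 2, law, Argo, 16), (17, 2, law, Argo, 28), (17, 2, law, Argo, 3), (17, 2, law, Argo, 31), (17, 2, law, Argo, 33), (20, 20, k2, Beta, 25), (20, 20, k2, Beta, 28), (20, 20, k2, Beta, 30), (26, 25, law, Gamma, 16), (26, 25, law, Gamma, 28), (26, 25, law, Gamma, 3), (26, 25, law, Gamma, 31), (26, 25, law, Gamma, 33), (30, 13, law, Zephyr, 16), (30, 13, law, Zephyr, 28), (30, 13, law, Zephyr, 3), (30, 13, law, Zephyr, 31), (30, 13, law, Zephyr, 33), (34, 29, law, Helix, 16), (34, 29, law, Helix, 28), (34, 29, law, Helix, 3), (34, 29, law, Helix, 31), (34, 29, law, Helix, 33), (34, 38, law, Atlas, 16), (34, 38, law, Atlas, 28), (34, 38, law, Atlas, 3), (34, 38, law, Atlas, 31), (34, 38, law, Atlas, 33), (7, 18, k2, Echo, 25), (7, 18, k2, Echo, 28), (7, 18, k2, Echo, 30)}.
Joining (Store ⋈ Product) and Customer on qty yields {(17, 2, law, Argo, 16, Bo, 14), (17, 2, law, Argo, 28, Bo, 14), (17, 2, law, Argo, 3, Bo, 14), (17, 2, law, Argo, 31, Bo, 14), (17, 2, law, Argo, 33, Bo, 14), (26, 25, law, Gamma, 16, Lee, 28), (26, 25, law, Gamma, 28, Lee, 28), (26, 25, law, Gamma, 3, Lee, 28), (26, 25, law, Gamma, 31, Lee, 28), (26, 25, law, Gamma, 33, Lee, 28), (30, 13, law, Zephyr, 16, Bo, 33), (30, 13, law, Zephyr, 16, Cal, 27), (30, 13, law, Zephyr, 28, Bo, 33), (30, 13, law, Zephyr, 28, Cal, 27), (30, 13, law, Zephyr, 3, Bo, 33), (30, 13, law, Zephyr, 3, Cal, 27), (30, 13, law, Zephyr, 31, Bo, 33), (30, 13, law, Zephyr, 31, Cal, 27), (30, 13, law, Zephyr, 33, Bo, 33), (30, 13, law, Zephyr, 33, Cal, 27), (34, 38, law, Atlas, 16, Hal, 21), (34, 38, law, Atlas, 28, Hal, 21), (34, 38, law, Atlas, 3, Hal, 21), (34, 38, law, Atlas, 31, Hal, 21), (34, 38, law, Atlas, 33, Hal, 21), (7, 18, k2, Echo, 25, Zed, 25), (7, 18, k2, Echo, 28, Zed, 25), (7, 18, k2, Echo, 30, Zed, 25)}.
Selection pname = Atlas: {(34, 38, law, Atlas, 16, Hal, 21), (34, 38, law, Atlas, 28, Hal, 21), (34, 38, law, Atlas, 3, Hal, 21), (34, 38, law, Atlas, 31, Hal, 21), (34, 38, law, Atlas, 33, Hal, 21)}
Keep only column(s) region, price, qty: {(law, 16, 38), (law, 28, 38), (law, 3, 38), (law, 31, 38), (law, 33, 38)}

{(law, 16, 38), (law, 28, 38), (law, 3, 38), (law, 31, 38), (law, 33, 38)}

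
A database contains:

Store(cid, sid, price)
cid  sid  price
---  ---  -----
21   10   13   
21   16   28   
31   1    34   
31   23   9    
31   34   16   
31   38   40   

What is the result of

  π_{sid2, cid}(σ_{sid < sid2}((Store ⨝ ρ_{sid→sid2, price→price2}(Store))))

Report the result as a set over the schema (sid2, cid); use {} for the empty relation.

ρ[sid→sid2, price→price2]: schema becomes (cid, sid2, price2); tuples unchanged.
Joining Store and ρ_{sid→sid2, price→price2}(Store) on cid yields {(21, 10, 13, 10, 13), (21, 10, 13, 16, 28), (21, 16, 28, 10, 13), (21, 16, 28, 16, 28), (31, 1, 34, 1, 34), (31, 1, 34, 23, 9), (31, 1, 34, 34, 16), (31, 1, 34, 38, 40), (31, 23, 9, 1, 34), (31, 23, 9, 23, 9), (31, 23, 9, 34, 16), (31, 23, 9, 38, 40), (31, 34, 16, 1, 34), (31, 34, 16, 23, 9), (31, 34, 16, 34, 16), (31, 34, 16, 38, 40), (31, 38, 40, 1, 34), (31, 38, 40, 23, 9), (31, 38, 40, 34, 16), (31, 38, 40, 38, 40)}.
σ[sid < sid2]: keep tuples satisfying sid < sid2 → {(21, 10, 13, 16, 28), (31, 1, 34, 23, 9), (31, 1, 34, 34, 16), (31, 1, 34, 38, 40), (31, 23, 9, 34, 16), (31, 23, 9, 38, 40), (31, 34, 16, 38, 40)}
Keep only column(s) sid2, cid (3 duplicate(s) eliminated): {(16, 21), (23, 31), (34, 31), (38, 31)}

{(16, 21), (23, 31), (34, 31), (38, 31)}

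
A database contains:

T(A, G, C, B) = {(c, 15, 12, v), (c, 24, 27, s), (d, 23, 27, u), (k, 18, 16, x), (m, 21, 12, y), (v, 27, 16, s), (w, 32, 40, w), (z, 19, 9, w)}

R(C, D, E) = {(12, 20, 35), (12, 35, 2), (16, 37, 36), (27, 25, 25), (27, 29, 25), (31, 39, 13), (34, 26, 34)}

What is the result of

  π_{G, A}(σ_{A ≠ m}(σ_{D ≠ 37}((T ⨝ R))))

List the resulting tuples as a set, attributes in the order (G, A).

{(15, c), (23, d), (24, c)}

Natural join on C: {(c, 15, 12, v, 20, 35), (c, 15, 12, v, 35, 2), (c, 24, 27, s, 25, 25), (c, 24, 27, s, 29, 25), (d, 23, 27, u, 25, 25), (d, 23, 27, u, 29, 25), (k, 18, 16, x, 37, 36), (m, 21, 12, y, 20, 35), (m, 21, 12, y, 35, 2), (v, 27, 16, s, 37, 36)}
σ[D ≠ 37]: keep tuples satisfying D ≠ 37 → {(c, 15, 12, v, 20, 35), (c, 15, 12, v, 35, 2), (c, 24, 27, s, 25, 25), (c, 24, 27, s, 29, 25), (d, 23, 27, u, 25, 25), (d, 23, 27, u, 29, 25), (m, 21, 12, y, 20, 35), (m, 21, 12, y, 35, 2)}
σ[A ≠ m]: keep tuples satisfying A ≠ m → {(c, 15, 12, v, 20, 35), (c, 15, 12, v, 35, 2), (c, 24, 27, s, 25, 25), (c, 24, 27, s, 29, 25), (d, 23, 27, u, 25, 25), (d, 23, 27, u, 29, 25)}
Keep only column(s) G, A (3 duplicate(s) eliminated): {(15, c), (23, d), (24, c)}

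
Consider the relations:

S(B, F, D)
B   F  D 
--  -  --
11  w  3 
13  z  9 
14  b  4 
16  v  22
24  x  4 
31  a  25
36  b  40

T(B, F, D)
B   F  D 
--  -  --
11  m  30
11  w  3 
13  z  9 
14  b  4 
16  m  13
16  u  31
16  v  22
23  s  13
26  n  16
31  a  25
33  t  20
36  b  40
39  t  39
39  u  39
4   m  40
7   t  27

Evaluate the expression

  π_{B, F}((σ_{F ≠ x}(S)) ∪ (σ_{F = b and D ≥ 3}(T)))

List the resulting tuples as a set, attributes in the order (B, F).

{(11, w), (13, z), (14, b), (16, v), (31, a), (36, b)}

Apply σ_{F ≠ x}; surviving tuples: {(11, w, 3), (13, z, 9), (14, b, 4), (16, v, 22), (31, a, 25), (36, b, 40)}
Apply σ_{F = b and D ≥ 3}; surviving tuples: {(14, b, 4), (36, b, 40)}
Taking the union: {(11, w, 3), (13, z, 9), (14, b, 4), (16, v, 22), (31, a, 25), (36, b, 40)}
Projecting to B, F: {(11, w), (13, z), (14, b), (16, v), (31, a), (36, b)}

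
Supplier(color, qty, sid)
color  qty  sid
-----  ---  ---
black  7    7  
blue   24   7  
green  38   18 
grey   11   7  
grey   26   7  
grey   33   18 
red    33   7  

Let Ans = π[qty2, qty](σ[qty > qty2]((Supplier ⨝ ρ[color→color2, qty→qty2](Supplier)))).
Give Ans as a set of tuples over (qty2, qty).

{(11, 24), (11, 26), (11, 33), (24, 26), (24, 33), (26, 33), (33, 38), (7, 11), (7, 24), (7, 26), (7, 33)}

ρ[color→color2, qty→qty2]: schema becomes (color2, qty2, sid); tuples unchanged.
Joining Supplier and ρ[color→color2, qty→qty2](Supplier) on sid yields {(black, 7, 7, black, 7), (black, 7, 7, blue, 24), (black, 7, 7, grey, 11), (black, 7, 7, grey, 26), (black, 7, 7, red, 33), (blue, 24, 7, black, 7), (blue, 24, 7, blue, 24), (blue, 24, 7, grey, 11), (blue, 24, 7, grey, 26), (blue, 24, 7, red, 33), (green, 38, 18, green, 38), (green, 38, 18, grey, 33), (grey, 11, 7, black, 7), (grey, 11, 7, blue, 24), (grey, 11, 7, grey, 11), (grey, 11, 7, grey, 26), (grey, 11, 7, red, 33), (grey, 26, 7, black, 7), (grey, 26, 7, blue, 24), (grey, 26, 7, grey, 11), (grey, 26, 7, grey, 26), (grey, 26, 7, red, 33), (grey, 33, 18, green, 38), (grey, 33, 18, grey, 33), (red, 33, 7, black, 7), (red, 33, 7, blue, 24), (red, 33, 7, grey, 11), (red, 33, 7, grey, 26), (red, 33, 7, red, 33)}.
Filtering on qty > qty2 leaves {(blue, 24, 7, black, 7), (blue, 24, 7, grey, 11), (green, 38, 18, grey, 33), (grey, 11, 7, black, 7), (grey, 26, 7, black, 7), (grey, 26, 7, blue, 24), (grey, 26, 7, grey, 11), (red, 33, 7, black, 7), (red, 33, 7, blue, 24), (red, 33, 7, grey, 11), (red, 33, 7, grey, 26)}.
Keep only column(s) qty2, qty: {(11, 24), (11, 26), (11, 33), (24, 26), (24, 33), (26, 33), (33, 38), (7, 11), (7, 24), (7, 26), (7, 33)}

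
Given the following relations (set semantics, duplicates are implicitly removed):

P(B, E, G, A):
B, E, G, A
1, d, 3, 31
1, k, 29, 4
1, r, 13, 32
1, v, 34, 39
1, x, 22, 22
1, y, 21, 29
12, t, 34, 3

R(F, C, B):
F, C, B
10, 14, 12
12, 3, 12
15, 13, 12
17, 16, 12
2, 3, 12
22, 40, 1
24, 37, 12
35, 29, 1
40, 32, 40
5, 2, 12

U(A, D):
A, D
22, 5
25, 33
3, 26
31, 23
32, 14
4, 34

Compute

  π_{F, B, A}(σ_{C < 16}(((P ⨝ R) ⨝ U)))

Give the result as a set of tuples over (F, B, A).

{(10, 12, 3), (12, 12, 3), (15, 12, 3), (2, 12, 3), (5, 12, 3)}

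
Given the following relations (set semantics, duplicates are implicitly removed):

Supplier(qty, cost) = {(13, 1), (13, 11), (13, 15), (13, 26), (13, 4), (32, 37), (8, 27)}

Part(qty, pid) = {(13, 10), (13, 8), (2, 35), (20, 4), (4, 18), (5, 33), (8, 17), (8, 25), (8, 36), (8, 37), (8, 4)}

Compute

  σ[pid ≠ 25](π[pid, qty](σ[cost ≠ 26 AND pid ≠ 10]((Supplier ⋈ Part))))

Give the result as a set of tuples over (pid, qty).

Natural join on qty: {(13, 1, 10), (13, 1, 8), (13, 11, 10), (13, 11, 8), (13, 15, 10), (13, 15, 8), (13, 26, 10), (13, 26, 8), (13, 4, 10), (13, 4, 8), (8, 27, 17), (8, 27, 25), (8, 27, 36), (8, 27, 37), (8, 27, 4)}
σ[cost ≠ 26 AND pid ≠ 10]: keep tuples satisfying cost ≠ 26 AND pid ≠ 10 → {(13, 1, 8), (13, 11, 8), (13, 15, 8), (13, 4, 8), (8, 27, 17), (8, 27, 25), (8, 27, 36), (8, 27, 37), (8, 27, 4)}
π_{pid, qty} gives {(17, 8), (25, 8), (36, 8), (37, 8), (4, 8), (8, 13)} (3 duplicate(s) eliminated).
σ[pid ≠ 25]: keep tuples satisfying pid ≠ 25 → {(17, 8), (36, 8), (37, 8), (4, 8), (8, 13)}

{(17, 8), (36, 8), (37, 8), (4, 8), (8, 13)}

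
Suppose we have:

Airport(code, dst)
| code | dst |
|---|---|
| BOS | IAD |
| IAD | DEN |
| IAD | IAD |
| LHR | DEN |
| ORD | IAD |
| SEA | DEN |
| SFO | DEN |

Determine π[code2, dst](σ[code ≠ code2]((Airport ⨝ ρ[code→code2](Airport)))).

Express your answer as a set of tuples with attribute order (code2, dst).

{(BOS, IAD), (IAD, DEN), (IAD, IAD), (LHR, DEN), (ORD, IAD), (SEA, DEN), (SFO, DEN)}

ρ[code→code2]: schema becomes (code2, dst); tuples unchanged.
Joining Airport and ρ[code→code2](Airport) on dst yields {(BOS, IAD, BOS), (BOS, IAD, IAD), (BOS, IAD, ORD), (IAD, DEN, IAD), (IAD, DEN, LHR), (IAD, DEN, SEA), (IAD, DEN, SFO), (IAD, IAD, BOS), (IAD, IAD, IAD), (IAD, IAD, ORD), (LHR, DEN, IAD), (LHR, DEN, LHR), (LHR, DEN, SEA), (LHR, DEN, SFO), (ORD, IAD, BOS), (ORD, IAD, IAD), (ORD, IAD, ORD), (SEA, DEN, IAD), (SEA, DEN, LHR), (SEA, DEN, SEA), (SEA, DEN, SFO), (SFO, DEN, IAD), (SFO, DEN, LHR), (SFO, DEN, SEA), (SFO, DEN, SFO)}.
Apply σ_{code ≠ code2}; surviving tuples: {(BOS, IAD, IAD), (BOS, IAD, ORD), (IAD, DEN, LHR), (IAD, DEN, SEA), (IAD, DEN, SFO), (IAD, IAD, BOS), (IAD, IAD, ORD), (LHR, DEN, IAD), (LHR, DEN, SEA), (LHR, DEN, SFO), (ORD, IAD, BOS), (ORD, IAD, IAD), (SEA, DEN, IAD), (SEA, DEN, LHR), (SEA, DEN, SFO), (SFO, DEN, IAD), (SFO, DEN, LHR), (SFO, DEN, SEA)}
π[code2, dst]: project onto (code2, dst) (11 duplicate(s) eliminated) → {(BOS, IAD), (IAD, DEN), (IAD, IAD), (LHR, DEN), (ORD, IAD), (SEA, DEN), (SFO, DEN)}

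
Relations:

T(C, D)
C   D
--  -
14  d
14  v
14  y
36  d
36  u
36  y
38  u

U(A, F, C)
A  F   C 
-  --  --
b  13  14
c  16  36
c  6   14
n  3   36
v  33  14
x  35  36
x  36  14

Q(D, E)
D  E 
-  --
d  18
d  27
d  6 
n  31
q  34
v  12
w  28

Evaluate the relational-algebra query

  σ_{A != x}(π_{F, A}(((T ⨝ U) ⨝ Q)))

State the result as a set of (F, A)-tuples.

{(13, b), (16, c), (3, n), (33, v), (6, c)}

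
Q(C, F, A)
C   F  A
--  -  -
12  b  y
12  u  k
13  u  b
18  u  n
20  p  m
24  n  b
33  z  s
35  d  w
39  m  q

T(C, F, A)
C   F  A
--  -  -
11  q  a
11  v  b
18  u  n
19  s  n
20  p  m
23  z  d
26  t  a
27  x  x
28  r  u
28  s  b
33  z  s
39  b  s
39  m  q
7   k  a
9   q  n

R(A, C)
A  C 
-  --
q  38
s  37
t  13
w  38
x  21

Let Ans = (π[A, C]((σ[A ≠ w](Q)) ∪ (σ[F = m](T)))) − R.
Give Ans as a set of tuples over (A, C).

{(b, 13), (b, 24), (k, 12), (m, 20), (n, 18), (q, 39), (s, 33), (y, 12)}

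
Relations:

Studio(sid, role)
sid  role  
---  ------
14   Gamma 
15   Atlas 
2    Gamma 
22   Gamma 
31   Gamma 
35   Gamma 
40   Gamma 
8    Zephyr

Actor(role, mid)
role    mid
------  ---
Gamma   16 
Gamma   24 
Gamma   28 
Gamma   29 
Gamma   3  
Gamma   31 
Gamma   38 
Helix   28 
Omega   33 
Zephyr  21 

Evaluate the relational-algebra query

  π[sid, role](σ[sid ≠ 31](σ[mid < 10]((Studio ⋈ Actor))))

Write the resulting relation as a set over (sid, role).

{(14, Gamma), (2, Gamma), (22, Gamma), (35, Gamma), (40, Gamma)}

Studio ⋈ Actor (natural join on role): {(14, Gamma, 16), (14, Gamma, 24), (14, Gamma, 28), (14, Gamma, 29), (14, Gamma, 3), (14, Gamma, 31), (14, Gamma, 38), (2, Gamma, 16), (2, Gamma, 24), (2, Gamma, 28), (2, Gamma, 29), (2, Gamma, 3), (2, Gamma, 31), (2, Gamma, 38), (22, Gamma, 16), (22, Gamma, 24), (22, Gamma, 28), (22, Gamma, 29), (22, Gamma, 3), (22, Gamma, 31), (22, Gamma, 38), (31, Gamma, 16), (31, Gamma, 24), (31, Gamma, 28), (31, Gamma, 29), (31, Gamma, 3), (31, Gamma, 31), (31, Gamma, 38), (35, Gamma, 16), (35, Gamma, 24), (35, Gamma, 28), (35, Gamma, 29), (35, Gamma, 3), (35, Gamma, 31), (35, Gamma, 38), (40, Gamma, 16), (40, Gamma, 24), (40, Gamma, 28), (40, Gamma, 29), (40, Gamma, 3), (40, Gamma, 31), (40, Gamma, 38), (8, Zephyr, 21)}
σ[mid < 10]: keep tuples satisfying mid < 10 → {(14, Gamma, 3), (2, Gamma, 3), (22, Gamma, 3), (31, Gamma, 3), (35, Gamma, 3), (40, Gamma, 3)}
σ[sid ≠ 31]: keep tuples satisfying sid ≠ 31 → {(14, Gamma, 3), (2, Gamma, 3), (22, Gamma, 3), (35, Gamma, 3), (40, Gamma, 3)}
Projecting to sid, role: {(14, Gamma), (2, Gamma), (22, Gamma), (35, Gamma), (40, Gamma)}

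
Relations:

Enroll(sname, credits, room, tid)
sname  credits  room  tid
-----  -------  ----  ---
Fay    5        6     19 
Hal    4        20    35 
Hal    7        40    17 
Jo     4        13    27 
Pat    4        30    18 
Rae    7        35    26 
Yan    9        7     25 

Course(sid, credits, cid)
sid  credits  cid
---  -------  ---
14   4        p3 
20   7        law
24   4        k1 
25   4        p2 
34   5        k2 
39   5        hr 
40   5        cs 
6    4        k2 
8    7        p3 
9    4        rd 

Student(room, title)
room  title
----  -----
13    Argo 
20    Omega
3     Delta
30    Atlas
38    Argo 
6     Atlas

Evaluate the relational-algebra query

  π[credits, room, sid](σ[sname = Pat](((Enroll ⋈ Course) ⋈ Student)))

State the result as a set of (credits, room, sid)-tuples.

{(4, 30, 14), (4, 30, 24), (4, 30, 25), (4, 30, 6), (4, 30, 9)}

Joining Enroll and Course on credits yields {(Fay, 5, 6, 19, 34, k2), (Fay, 5, 6, 19, 39, hr), (Fay, 5, 6, 19, 40, cs), (Hal, 4, 20, 35, 14, p3), (Hal, 4, 20, 35, 24, k1), (Hal, 4, 20, 35, 25, p2), (Hal, 4, 20, 35, 6, k2), (Hal, 4, 20, 35, 9, rd), (Hal, 7, 40, 17, 20, law), (Hal, 7, 40, 17, 8, p3), (Jo, 4, 13, 27, 14, p3), (Jo, 4, 13, 27, 24, k1), (Jo, 4, 13, 27, 25, p2), (Jo, 4, 13, 27, 6, k2), (Jo, 4, 13, 27, 9, rd), (Pat, 4, 30, 18, 14, p3), (Pat, 4, 30, 18, 24, k1), (Pat, 4, 30, 18, 25, p2), (Pat, 4, 30, 18, 6, k2), (Pat, 4, 30, 18, 9, rd), (Rae, 7, 35, 26, 20, law), (Rae, 7, 35, 26, 8, p3)}.
Joining (Enroll ⋈ Course) and Student on room yields {(Fay, 5, 6, 19, 34, k2, Atlas), (Fay, 5, 6, 19, 39, hr, Atlas), (Fay, 5, 6, 19, 40, cs, Atlas), (Hal, 4, 20, 35, 14, p3, Omega), (Hal, 4, 20, 35, 24, k1, Omega), (Hal, 4, 20, 35, 25, p2, Omega), (Hal, 4, 20, 35, 6, k2, Omega), (Hal, 4, 20, 35, 9, rd, Omega), (Jo, 4, 13, 27, 14, p3, Argo), (Jo, 4, 13, 27, 24, k1, Argo), (Jo, 4, 13, 27, 25, p2, Argo), (Jo, 4, 13, 27, 6, k2, Argo), (Jo, 4, 13, 27, 9, rd, Argo), (Pat, 4, 30, 18, 14, p3, Atlas), (Pat, 4, 30, 18, 24, k1, Atlas), (Pat, 4, 30, 18, 25, p2, Atlas), (Pat, 4, 30, 18, 6, k2, Atlas), (Pat, 4, 30, 18, 9, rd, Atlas)}.
Selection sname = Pat: {(Pat, 4, 30, 18, 14, p3, Atlas), (Pat, 4, 30, 18, 24, k1, Atlas), (Pat, 4, 30, 18, 25, p2, Atlas), (Pat, 4, 30, 18, 6, k2, Atlas), (Pat, 4, 30, 18, 9, rd, Atlas)}
Projecting to credits, room, sid: {(4, 30, 14), (4, 30, 24), (4, 30, 25), (4, 30, 6), (4, 30, 9)}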